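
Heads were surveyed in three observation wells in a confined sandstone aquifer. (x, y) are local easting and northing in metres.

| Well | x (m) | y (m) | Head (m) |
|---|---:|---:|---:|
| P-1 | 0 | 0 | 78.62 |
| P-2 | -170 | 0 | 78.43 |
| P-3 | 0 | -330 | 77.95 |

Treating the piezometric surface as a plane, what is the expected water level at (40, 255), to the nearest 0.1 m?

79.2 m

∂h/∂x = (78.43 − 78.62) / (-170 − 0) = +0.001118
∂h/∂y = (77.95 − 78.62) / (-330 − 0) = +0.002030
h(40, 255) = 78.62 + (+0.001118)·(40) + (+0.002030)·(255) = 78.62 +0.045 +0.518 = 79.182 m.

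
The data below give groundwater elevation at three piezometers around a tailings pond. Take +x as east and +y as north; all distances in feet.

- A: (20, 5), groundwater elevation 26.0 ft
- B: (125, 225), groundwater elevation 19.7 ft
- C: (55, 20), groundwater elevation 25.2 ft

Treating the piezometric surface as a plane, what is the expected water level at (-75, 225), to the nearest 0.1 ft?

22.4 ft

With h = a·x + b·y + c and A as origin, the differences give:
  105·a + 220·b = -6.3
  35·a + 15·b = -0.8
Eliminate b (×15 and ×220, subtract): -6125·a = 81.50 → a = ∂h/∂x = -0.01331
Back-substitute: b = ∂h/∂y = -0.02229.
h(-75, 225) = 26.0 + (-0.01331)·(-95) + (-0.02229)·(220) = 26.0 +1.264 -4.903 = 22.361 ft.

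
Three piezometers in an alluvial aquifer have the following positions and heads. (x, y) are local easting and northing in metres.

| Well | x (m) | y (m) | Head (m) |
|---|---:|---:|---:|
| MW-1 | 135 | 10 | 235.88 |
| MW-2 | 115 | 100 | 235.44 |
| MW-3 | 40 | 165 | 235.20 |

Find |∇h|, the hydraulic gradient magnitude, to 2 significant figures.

0.0053

With h = a·x + b·y + c and MW-1 as origin, the differences give:
  (-20)·a + 90·b = -0.44
  (-95)·a + 155·b = -0.68
Eliminate b (×155 and ×90, subtract): 5450·a = -7.000 → a = ∂h/∂x = -0.001284
Back-substitute: b = ∂h/∂y = -0.005174.
|∇h| = √(-0.001284² + -0.005174²) = 0.005331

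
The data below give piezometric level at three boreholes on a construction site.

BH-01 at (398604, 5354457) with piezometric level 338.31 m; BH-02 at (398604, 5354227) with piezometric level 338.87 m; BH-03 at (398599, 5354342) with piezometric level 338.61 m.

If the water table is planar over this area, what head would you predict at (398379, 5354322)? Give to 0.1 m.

Taking BH-01 as reference: BH-02−BH-01 = (0, -230, +0.56); BH-03−BH-01 = (-5, -115, +0.30).
Determinant of the coordinate differences = 0·(-115) − (-5)·(-230) = -1150.
∂h/∂x = [(+0.56)·(-115) − (+0.30)·(-230)] / -1150 = -0.004000
∂h/∂y = [0·(+0.30) − (-5)·(+0.56)] / -1150 = -0.002435
h(398379, 5354322) = 338.31 + (-0.004000)·(-225) + (-0.002435)·(-135) = 338.31 +0.900 +0.329 = 339.539 m.

339.5 m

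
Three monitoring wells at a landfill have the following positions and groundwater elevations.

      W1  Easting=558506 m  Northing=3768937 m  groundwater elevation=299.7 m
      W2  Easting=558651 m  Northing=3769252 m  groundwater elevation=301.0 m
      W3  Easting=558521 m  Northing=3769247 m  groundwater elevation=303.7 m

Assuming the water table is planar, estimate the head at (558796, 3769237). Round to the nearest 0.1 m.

297.7 m

Taking W1 as reference: W2−W1 = (145, 315, +1.3); W3−W1 = (15, 310, +4.0).
Solve a·Δx + b·Δy = Δh: det = 145·310 − 15·315 = 40225.
∂h/∂x = [(+1.3)·310 − (+4.0)·315] / 40225 = -0.02131
∂h/∂y = [145·(+4.0) − 15·(+1.3)] / 40225 = +0.01393
h(558796, 3769237) = 299.7 + (-0.02131)·(290) + (+0.01393)·(300) = 299.7 -6.178 +4.180 = 297.702 m.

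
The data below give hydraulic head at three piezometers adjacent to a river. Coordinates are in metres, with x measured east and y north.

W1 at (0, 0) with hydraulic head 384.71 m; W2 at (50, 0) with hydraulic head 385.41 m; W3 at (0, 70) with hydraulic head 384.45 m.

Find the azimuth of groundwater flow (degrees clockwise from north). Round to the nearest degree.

285°

∂h/∂x = (385.41 − 384.71) / (50 − 0) = +0.01400
∂h/∂y = (384.45 − 384.71) / (70 − 0) = -0.003714
Flow direction (−∇h) has components (-0.01400 E, +0.003714 N).
Azimuth = atan2(E, N) = atan2(-0.01400, +0.003714) = 284.9° ≈ 285°.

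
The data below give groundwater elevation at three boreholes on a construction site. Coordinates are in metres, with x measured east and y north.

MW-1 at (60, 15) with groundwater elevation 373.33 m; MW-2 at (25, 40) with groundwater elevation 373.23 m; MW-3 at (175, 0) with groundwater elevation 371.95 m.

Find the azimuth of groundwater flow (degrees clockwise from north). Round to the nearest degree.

Taking MW-1 as reference: MW-2−MW-1 = (-35, 25, -0.10); MW-3−MW-1 = (115, -15, -1.38).
Determinant of the coordinate differences = (-35)·(-15) − 115·25 = -2350.
∂h/∂x = [(-0.10)·(-15) − (-1.38)·25] / -2350 = -0.01532
∂h/∂y = [(-35)·(-1.38) − 115·(-0.10)] / -2350 = -0.02545
Flow direction (−∇h) has components (+0.01532 E, +0.02545 N).
Azimuth = atan2(E, N) = atan2(+0.01532, +0.02545) = 31.0° ≈ 031°.

031°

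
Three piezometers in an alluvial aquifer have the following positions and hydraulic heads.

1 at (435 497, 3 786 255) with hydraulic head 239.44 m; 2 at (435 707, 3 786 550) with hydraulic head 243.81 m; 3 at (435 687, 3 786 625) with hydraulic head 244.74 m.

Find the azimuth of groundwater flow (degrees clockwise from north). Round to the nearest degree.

With h = a·x + b·y + c and 1 as origin, the differences give:
  210·a + 295·b = +4.37
  190·a + 370·b = +5.30
Eliminate b (×370 and ×295, subtract): 21650·a = 53.400 → a = ∂h/∂x = +0.002467
Back-substitute: b = ∂h/∂y = +0.01306.
Flow direction (−∇h) has components (-0.002467 E, -0.01306 N).
Azimuth = atan2(E, N) = atan2(-0.002467, -0.01306) = 190.7° ≈ 191°.

191°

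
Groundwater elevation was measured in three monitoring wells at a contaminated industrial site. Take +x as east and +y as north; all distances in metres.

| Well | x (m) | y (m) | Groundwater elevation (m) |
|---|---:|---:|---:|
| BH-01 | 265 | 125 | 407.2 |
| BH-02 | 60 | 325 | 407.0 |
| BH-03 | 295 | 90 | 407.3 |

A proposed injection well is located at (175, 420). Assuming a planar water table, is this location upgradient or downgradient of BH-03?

Three-point gradient (reference BH-01): Δ to BH-02 = (-205, 200, -0.2), Δ to BH-03 = (30, -35, +0.1).
∂h/∂x = -0.01106, ∂h/∂y = -0.01234 (det = 1175).
Head at (175, 420) = 407.2 + (-0.01106)·(-90) + (-0.01234)·(295) = 404.56 m.
That is lower than the 407.3 m at BH-03, so the point is downgradient.

downgradient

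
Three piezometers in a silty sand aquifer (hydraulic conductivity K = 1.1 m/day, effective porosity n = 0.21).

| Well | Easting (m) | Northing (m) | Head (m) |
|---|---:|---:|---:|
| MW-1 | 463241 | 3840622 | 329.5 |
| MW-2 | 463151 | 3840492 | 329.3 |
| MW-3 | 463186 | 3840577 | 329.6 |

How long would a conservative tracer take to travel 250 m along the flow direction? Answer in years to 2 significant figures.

Differences from MW-1: to MW-2 (Δx, Δy, Δh) = (-90, -130, -0.2); to MW-3 = (-55, -45, +0.1).
Determinant of the coordinate differences = (-90)·(-45) − (-55)·(-130) = -3100.
∂h/∂x = [(-0.2)·(-45) − (+0.1)·(-130)] / -3100 = -0.007097
∂h/∂y = [(-90)·(+0.1) − (-55)·(-0.2)] / -3100 = +0.006452
|∇h| = √(-0.007097² + 0.006452²) = 0.009591
Seepage velocity v = K·i/n = 1.1 × 0.009591 / 0.21 = 0.05024 m/day.
t = 250 / 0.05024 = 4976 days = 13.6 years.

14 years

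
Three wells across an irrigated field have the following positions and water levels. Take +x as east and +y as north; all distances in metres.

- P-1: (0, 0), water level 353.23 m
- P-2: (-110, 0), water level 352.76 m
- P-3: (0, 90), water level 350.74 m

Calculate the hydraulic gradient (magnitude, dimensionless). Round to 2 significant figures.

0.028

∂h/∂x = (352.76 − 353.23) / (-110 − 0) = +0.004273
∂h/∂y = (350.74 − 353.23) / (90 − 0) = -0.02767
|∇h| = √(0.004273² + -0.02767²) = 0.028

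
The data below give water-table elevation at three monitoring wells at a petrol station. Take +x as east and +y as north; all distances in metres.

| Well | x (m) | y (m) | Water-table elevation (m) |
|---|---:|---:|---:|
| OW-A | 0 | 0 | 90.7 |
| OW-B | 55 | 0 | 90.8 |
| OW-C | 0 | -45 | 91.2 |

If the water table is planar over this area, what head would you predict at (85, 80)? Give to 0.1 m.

∂h/∂x = (90.8 − 90.7) / (55 − 0) = +0.001818
∂h/∂y = (91.2 − 90.7) / (-45 − 0) = -0.01111
h(85, 80) = 90.7 + (+0.001818)·(85) + (-0.01111)·(80) = 90.7 +0.155 -0.889 = 89.966 m.

90.0 m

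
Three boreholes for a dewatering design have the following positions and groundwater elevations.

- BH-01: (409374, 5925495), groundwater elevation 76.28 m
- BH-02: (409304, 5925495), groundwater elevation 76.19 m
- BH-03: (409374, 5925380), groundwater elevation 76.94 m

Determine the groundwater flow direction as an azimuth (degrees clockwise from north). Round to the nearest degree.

∂h/∂x = (76.19 − 76.28) / (409304 − 409374) = +0.001286
∂h/∂y = (76.94 − 76.28) / (5925380 − 5925495) = -0.005739
Flow direction (−∇h) has components (-0.001286 E, +0.005739 N).
Azimuth = atan2(E, N) = atan2(-0.001286, +0.005739) = 347.4° ≈ 347°.

347°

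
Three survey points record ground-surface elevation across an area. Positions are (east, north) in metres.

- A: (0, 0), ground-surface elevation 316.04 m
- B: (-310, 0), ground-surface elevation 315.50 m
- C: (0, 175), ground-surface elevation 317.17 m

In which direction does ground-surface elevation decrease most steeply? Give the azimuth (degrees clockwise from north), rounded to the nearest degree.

195°

∂z/∂x = (315.50 − 316.04) / (-310 − 0) = +0.001742
∂z/∂y = (317.17 − 316.04) / (175 − 0) = +0.006457
Steepest decrease is along −∇f: components (-0.001742 E, -0.006457 N).
Azimuth = atan2(-0.001742, -0.006457) = 195.1° ≈ 195°.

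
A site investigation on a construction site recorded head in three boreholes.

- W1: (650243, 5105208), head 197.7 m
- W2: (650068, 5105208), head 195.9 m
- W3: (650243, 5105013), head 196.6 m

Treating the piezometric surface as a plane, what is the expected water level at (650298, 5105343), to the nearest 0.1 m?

199.0 m

∂h/∂x = (195.9 − 197.7) / (650068 − 650243) = +0.01029
∂h/∂y = (196.6 − 197.7) / (5105013 − 5105208) = +0.005641
h(650298, 5105343) = 197.7 + (+0.01029)·(55) + (+0.005641)·(135) = 197.7 +0.566 +0.762 = 199.027 m.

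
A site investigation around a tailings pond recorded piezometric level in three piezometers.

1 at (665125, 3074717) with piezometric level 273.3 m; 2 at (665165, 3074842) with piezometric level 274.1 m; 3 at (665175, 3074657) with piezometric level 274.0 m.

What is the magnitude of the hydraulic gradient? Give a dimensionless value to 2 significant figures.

0.016

Taking 1 as reference: 2−1 = (40, 125, +0.8); 3−1 = (50, -60, +0.7).
Determinant of the coordinate differences = 40·(-60) − 50·125 = -8650.
∂h/∂x = [(+0.8)·(-60) − (+0.7)·125] / -8650 = +0.01566
∂h/∂y = [40·(+0.7) − 50·(+0.8)] / -8650 = +0.001387
|∇h| = √(0.01566² + 0.001387²) = 0.01572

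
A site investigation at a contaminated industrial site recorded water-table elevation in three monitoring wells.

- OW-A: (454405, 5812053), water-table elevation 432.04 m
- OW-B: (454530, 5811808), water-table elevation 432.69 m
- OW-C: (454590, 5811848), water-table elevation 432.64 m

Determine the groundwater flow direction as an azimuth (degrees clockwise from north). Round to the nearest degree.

343°

Taking OW-A as reference: OW-B−OW-A = (125, -245, +0.65); OW-C−OW-A = (185, -205, +0.60).
Solve a·Δx + b·Δy = Δh: det = 125·(-205) − 185·(-245) = 19700.
∂h/∂x = [(+0.65)·(-205) − (+0.60)·(-245)] / 19700 = +0.0006980
∂h/∂y = [125·(+0.60) − 185·(+0.65)] / 19700 = -0.002297
Flow direction (−∇h) has components (-0.0006980 E, +0.002297 N).
Azimuth = atan2(E, N) = atan2(-0.0006980, +0.002297) = 343.1° ≈ 343°.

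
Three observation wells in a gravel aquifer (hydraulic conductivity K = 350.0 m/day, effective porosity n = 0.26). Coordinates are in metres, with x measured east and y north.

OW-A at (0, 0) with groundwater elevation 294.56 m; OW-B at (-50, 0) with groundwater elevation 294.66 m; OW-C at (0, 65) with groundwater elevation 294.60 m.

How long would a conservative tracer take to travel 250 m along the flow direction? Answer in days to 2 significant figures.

∂h/∂x = (294.66 − 294.56) / (-50 − 0) = -0.002000
∂h/∂y = (294.60 − 294.56) / (65 − 0) = +0.0006154
|∇h| = √(-0.002000² + 0.0006154²) = 0.002093
Seepage velocity v = K·i/n = 350.0 × 0.002093 / 0.26 = 2.817 m/day.
t = 250 / 2.817 = 88.75 days.

89 days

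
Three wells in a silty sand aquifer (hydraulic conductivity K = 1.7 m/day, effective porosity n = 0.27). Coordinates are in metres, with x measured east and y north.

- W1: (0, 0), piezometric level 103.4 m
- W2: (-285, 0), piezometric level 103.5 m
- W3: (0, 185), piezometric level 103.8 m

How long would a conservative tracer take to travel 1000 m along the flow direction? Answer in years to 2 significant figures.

∂h/∂x = (103.5 − 103.4) / (-285 − 0) = -0.0003509
∂h/∂y = (103.8 − 103.4) / (185 − 0) = +0.002162
|∇h| = √(-0.0003509² + 0.002162²) = 0.00219
Seepage velocity v = K·i/n = 1.7 × 0.00219 / 0.27 = 0.01379 m/day.
t = 1000 / 0.01379 = 7.252e+04 days = 199 years.

200 years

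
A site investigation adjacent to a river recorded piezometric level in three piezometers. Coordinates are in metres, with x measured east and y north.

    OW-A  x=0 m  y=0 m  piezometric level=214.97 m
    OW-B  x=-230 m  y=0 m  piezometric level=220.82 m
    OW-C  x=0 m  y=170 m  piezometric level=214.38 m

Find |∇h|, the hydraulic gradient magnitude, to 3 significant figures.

∂h/∂x = (220.82 − 214.97) / (-230 − 0) = -0.02543
∂h/∂y = (214.38 − 214.97) / (170 − 0) = -0.003471
|∇h| = √(-0.02543² + -0.003471²) = 0.02567

0.0257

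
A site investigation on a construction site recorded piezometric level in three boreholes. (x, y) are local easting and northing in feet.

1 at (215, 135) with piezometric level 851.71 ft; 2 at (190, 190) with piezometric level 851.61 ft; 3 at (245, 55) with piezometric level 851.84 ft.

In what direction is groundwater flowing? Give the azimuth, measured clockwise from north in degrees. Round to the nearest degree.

286°

Differences from 1: to 2 (Δx, Δy, Δh) = (-25, 55, -0.10); to 3 = (30, -80, +0.13).
Determinant of the coordinate differences = (-25)·(-80) − 30·55 = 350.
∂h/∂x = [(-0.10)·(-80) − (+0.13)·55] / 350 = +0.002429
∂h/∂y = [(-25)·(+0.13) − 30·(-0.10)] / 350 = -0.0007143
Flow direction (−∇h) has components (-0.002429 E, +0.0007143 N).
Azimuth = atan2(E, N) = atan2(-0.002429, +0.0007143) = 286.4° ≈ 286°.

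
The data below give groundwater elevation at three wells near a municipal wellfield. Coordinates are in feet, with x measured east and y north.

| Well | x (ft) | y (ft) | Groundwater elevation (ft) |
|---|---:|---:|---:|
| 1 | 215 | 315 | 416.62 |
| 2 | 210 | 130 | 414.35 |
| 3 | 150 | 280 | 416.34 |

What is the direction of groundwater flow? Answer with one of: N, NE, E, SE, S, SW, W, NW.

Taking 1 as reference: 2−1 = (-5, -185, -2.27); 3−1 = (-65, -35, -0.28).
Determinant of the coordinate differences = (-5)·(-35) − (-65)·(-185) = -11850.
∂h/∂x = [(-2.27)·(-35) − (-0.28)·(-185)] / -11850 = -0.002333
∂h/∂y = [(-5)·(-0.28) − (-65)·(-2.27)] / -11850 = +0.01233
Flow = −∇h = (+0.002333 east, -0.01233 north), which points south.

S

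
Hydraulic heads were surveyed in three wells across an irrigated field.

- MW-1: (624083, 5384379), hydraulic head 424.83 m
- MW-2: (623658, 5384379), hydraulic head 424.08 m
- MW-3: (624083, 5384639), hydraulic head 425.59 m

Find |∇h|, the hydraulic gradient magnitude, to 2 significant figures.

0.0034

∂h/∂x = (424.08 − 424.83) / (623658 − 624083) = +0.001765
∂h/∂y = (425.59 − 424.83) / (5384639 − 5384379) = +0.002923
|∇h| = √(0.001765² + 0.002923²) = 0.003415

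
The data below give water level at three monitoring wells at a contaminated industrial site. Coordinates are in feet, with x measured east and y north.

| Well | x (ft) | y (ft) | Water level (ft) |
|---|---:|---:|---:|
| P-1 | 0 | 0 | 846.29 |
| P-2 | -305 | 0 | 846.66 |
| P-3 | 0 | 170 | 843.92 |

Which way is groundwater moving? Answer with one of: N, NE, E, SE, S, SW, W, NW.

N

∂h/∂x = (846.66 − 846.29) / (-305 − 0) = -0.001213
∂h/∂y = (843.92 − 846.29) / (170 − 0) = -0.01394
Flow = −∇h = (+0.001213 east, +0.01394 north), which points north.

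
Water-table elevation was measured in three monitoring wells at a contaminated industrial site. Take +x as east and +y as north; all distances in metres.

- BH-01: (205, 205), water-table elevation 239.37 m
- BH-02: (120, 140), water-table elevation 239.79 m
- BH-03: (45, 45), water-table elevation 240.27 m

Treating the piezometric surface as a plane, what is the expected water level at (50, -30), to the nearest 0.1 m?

Taking BH-01 as reference: BH-02−BH-01 = (-85, -65, +0.42); BH-03−BH-01 = (-160, -160, +0.90).
Determinant of the coordinate differences = (-85)·(-160) − (-160)·(-65) = 3200.
∂h/∂x = [(+0.42)·(-160) − (+0.90)·(-65)] / 3200 = -0.002719
∂h/∂y = [(-85)·(+0.90) − (-160)·(+0.42)] / 3200 = -0.002906
h(50, -30) = 239.37 + (-0.002719)·(-155) + (-0.002906)·(-235) = 239.37 +0.421 +0.683 = 240.474 m.

240.5 m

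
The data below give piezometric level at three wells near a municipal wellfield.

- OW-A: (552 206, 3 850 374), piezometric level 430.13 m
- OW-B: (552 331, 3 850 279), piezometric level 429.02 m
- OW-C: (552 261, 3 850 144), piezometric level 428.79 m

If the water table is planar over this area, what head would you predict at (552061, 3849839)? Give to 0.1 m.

With h = a·x + b·y + c and OW-A as origin, the differences give:
  125·a + (-95)·b = -1.11
  55·a + (-230)·b = -1.34
Eliminate b (×(-230) and ×(-95), subtract): -23525·a = 128.000 → a = ∂h/∂x = -0.005441
Back-substitute: b = ∂h/∂y = +0.004525.
h(552061, 3849839) = 430.13 + (-0.005441)·(-145) + (+0.004525)·(-535) = 430.13 +0.789 -2.421 = 428.498 m.

428.5 m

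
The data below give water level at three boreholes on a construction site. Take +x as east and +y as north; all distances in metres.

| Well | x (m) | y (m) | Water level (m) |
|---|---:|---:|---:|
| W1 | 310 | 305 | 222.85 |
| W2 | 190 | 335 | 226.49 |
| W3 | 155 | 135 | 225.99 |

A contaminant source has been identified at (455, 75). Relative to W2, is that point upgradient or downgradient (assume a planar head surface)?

downgradient

Three-point gradient (reference W1): Δ to W2 = (-120, 30, +3.64), Δ to W3 = (-155, -170, +3.14).
∂h/∂x = -0.02846, ∂h/∂y = +0.007481 (det = 25050).
Head at (455, 75) = 222.85 + (-0.02846)·(145) + (+0.007481)·(-230) = 217.00 m.
That is lower than the 226.49 m at W2, so the point is downgradient.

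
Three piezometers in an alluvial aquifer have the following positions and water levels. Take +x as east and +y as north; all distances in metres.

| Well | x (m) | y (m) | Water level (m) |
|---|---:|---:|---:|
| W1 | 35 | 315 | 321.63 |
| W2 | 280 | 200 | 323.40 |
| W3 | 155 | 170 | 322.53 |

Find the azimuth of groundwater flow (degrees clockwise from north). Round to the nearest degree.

273°

With h = a·x + b·y + c and W1 as origin, the differences give:
  245·a + (-115)·b = +1.77
  120·a + (-145)·b = +0.90
Eliminate b (×(-145) and ×(-115), subtract): -21725·a = -153.150 → a = ∂h/∂x = +0.007049
Back-substitute: b = ∂h/∂y = -0.0003728.
Flow direction (−∇h) has components (-0.007049 E, +0.0003728 N).
Azimuth = atan2(E, N) = atan2(-0.007049, +0.0003728) = 273.0° ≈ 273°.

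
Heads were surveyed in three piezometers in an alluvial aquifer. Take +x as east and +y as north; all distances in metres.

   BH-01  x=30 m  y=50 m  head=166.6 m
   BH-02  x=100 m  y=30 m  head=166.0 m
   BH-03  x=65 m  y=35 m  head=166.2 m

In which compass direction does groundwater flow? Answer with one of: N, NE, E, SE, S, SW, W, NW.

With h = a·x + b·y + c and BH-01 as origin, the differences give:
  70·a + (-20)·b = -0.6
  35·a + (-15)·b = -0.4
Eliminate b (×(-15) and ×(-20), subtract): -350·a = 1.00 → a = ∂h/∂x = -0.002857
Back-substitute: b = ∂h/∂y = +0.02000.
Flow = −∇h = (+0.002857 east, -0.02000 north), which points south.

S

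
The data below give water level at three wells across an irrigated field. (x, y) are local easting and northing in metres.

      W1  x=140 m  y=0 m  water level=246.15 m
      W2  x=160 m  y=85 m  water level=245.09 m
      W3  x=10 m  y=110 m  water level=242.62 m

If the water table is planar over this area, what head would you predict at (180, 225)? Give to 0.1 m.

Differences from W1: to W2 (Δx, Δy, Δh) = (20, 85, -1.06); to W3 = (-130, 110, -3.53).
Solve a·Δx + b·Δy = Δh: det = 20·110 − (-130)·85 = 13250.
∂h/∂x = [(-1.06)·110 − (-3.53)·85] / 13250 = +0.01385
∂h/∂y = [20·(-3.53) − (-130)·(-1.06)] / 13250 = -0.01573
h(180, 225) = 246.15 + (+0.01385)·(40) + (-0.01573)·(225) = 246.15 +0.554 -3.539 = 243.165 m.

243.2 m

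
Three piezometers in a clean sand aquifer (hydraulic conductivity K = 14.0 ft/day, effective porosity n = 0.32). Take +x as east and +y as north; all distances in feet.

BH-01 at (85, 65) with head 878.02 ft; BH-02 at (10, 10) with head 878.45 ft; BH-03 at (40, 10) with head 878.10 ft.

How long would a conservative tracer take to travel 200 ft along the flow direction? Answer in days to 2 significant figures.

With h = a·x + b·y + c and BH-01 as origin, the differences give:
  (-75)·a + (-55)·b = +0.43
  (-45)·a + (-55)·b = +0.08
Eliminate b (×(-55) and ×(-55), subtract): 1650·a = -19.250 → a = ∂h/∂x = -0.01167
Back-substitute: b = ∂h/∂y = +0.008091.
|∇h| = √(-0.01167² + 0.008091²) = 0.0142
Seepage velocity v = K·i/n = 14.0 × 0.0142 / 0.32 = 0.6212 ft/day.
t = 200 / 0.6212 = 322 days.

320 days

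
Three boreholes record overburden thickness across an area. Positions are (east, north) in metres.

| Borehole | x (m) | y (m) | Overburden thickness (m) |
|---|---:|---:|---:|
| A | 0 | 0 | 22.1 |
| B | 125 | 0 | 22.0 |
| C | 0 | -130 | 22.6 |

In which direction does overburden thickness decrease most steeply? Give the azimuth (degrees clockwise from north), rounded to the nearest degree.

∂d/∂x = (22.0 − 22.1) / (125 − 0) = -0.0008000
∂d/∂y = (22.6 − 22.1) / (-130 − 0) = -0.003846
Steepest decrease is along −∇f: components (+0.0008000 E, +0.003846 N).
Azimuth = atan2(+0.0008000, +0.003846) = 11.7° ≈ 012°.

012°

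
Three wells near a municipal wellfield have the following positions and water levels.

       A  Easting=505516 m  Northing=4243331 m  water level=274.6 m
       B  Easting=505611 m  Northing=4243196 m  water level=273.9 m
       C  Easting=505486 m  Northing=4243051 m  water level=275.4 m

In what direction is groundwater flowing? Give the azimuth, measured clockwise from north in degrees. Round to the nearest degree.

With h = a·x + b·y + c and A as origin, the differences give:
  95·a + (-135)·b = -0.7
  (-30)·a + (-280)·b = +0.8
Eliminate b (×(-280) and ×(-135), subtract): -30650·a = 304.00 → a = ∂h/∂x = -0.009918
Back-substitute: b = ∂h/∂y = -0.001794.
Flow direction (−∇h) has components (+0.009918 E, +0.001794 N).
Azimuth = atan2(E, N) = atan2(+0.009918, +0.001794) = 79.7° ≈ 080°.

080°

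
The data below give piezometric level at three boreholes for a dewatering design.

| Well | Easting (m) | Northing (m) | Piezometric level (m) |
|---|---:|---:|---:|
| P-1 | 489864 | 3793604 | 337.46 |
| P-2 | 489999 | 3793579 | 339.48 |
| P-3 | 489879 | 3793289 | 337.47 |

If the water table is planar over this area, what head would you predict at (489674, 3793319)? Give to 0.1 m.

With h = a·x + b·y + c and P-1 as origin, the differences give:
  135·a + (-25)·b = +2.02
  15·a + (-315)·b = +0.01
Eliminate b (×(-315) and ×(-25), subtract): -42150·a = -636.050 → a = ∂h/∂x = +0.01509
Back-substitute: b = ∂h/∂y = +0.0006868.
h(489674, 3793319) = 337.46 + (+0.01509)·(-190) + (+0.0006868)·(-285) = 337.46 -2.867 -0.196 = 334.397 m.

334.4 m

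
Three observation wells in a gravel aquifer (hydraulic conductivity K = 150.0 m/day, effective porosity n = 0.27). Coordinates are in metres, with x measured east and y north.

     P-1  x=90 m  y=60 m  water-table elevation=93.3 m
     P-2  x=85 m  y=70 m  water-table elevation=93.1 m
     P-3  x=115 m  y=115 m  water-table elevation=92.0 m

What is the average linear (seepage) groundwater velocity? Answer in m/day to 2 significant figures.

12 m/day

Taking P-1 as reference: P-2−P-1 = (-5, 10, -0.2); P-3−P-1 = (25, 55, -1.3).
Solve a·Δx + b·Δy = Δh: det = (-5)·55 − 25·10 = -525.
∂h/∂x = [(-0.2)·55 − (-1.3)·10] / -525 = -0.003810
∂h/∂y = [(-5)·(-1.3) − 25·(-0.2)] / -525 = -0.02190
|∇h| = √(-0.003810² + -0.02190²) = 0.02223
Seepage velocity v = K·i/n = 150.0 × 0.02223 / 0.27 = 12.35 m/day.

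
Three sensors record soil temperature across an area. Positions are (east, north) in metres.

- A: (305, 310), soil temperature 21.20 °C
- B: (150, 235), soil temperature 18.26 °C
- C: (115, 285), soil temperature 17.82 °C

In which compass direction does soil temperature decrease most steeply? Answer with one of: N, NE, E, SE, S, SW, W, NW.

With T = a·x + b·y + c and A as origin, the differences give:
  (-155)·a + (-75)·b = -2.94
  (-190)·a + (-25)·b = -3.38
Eliminate b (×(-25) and ×(-75), subtract): -10375·a = -180.000 → a = ∂T/∂x = +0.01735
Back-substitute: b = ∂T/∂y = +0.003345.
Steepest decrease is along −∇f = (-0.01735 E, -0.003345 N) → west.

W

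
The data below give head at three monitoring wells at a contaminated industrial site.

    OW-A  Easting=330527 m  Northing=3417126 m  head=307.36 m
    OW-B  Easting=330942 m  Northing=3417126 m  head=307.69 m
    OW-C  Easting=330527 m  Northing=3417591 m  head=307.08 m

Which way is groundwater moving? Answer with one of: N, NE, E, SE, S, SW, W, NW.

∂h/∂x = (307.69 − 307.36) / (330942 − 330527) = +0.0007952
∂h/∂y = (307.08 − 307.36) / (3417591 − 3417126) = -0.0006022
Flow = −∇h = (-0.0007952 east, +0.0006022 north), which points northwest.

NW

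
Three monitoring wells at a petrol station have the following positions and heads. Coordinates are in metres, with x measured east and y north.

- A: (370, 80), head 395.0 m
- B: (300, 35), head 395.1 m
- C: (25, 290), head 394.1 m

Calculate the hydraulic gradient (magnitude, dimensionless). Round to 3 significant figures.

0.00329

Taking A as reference: B−A = (-70, -45, +0.1); C−A = (-345, 210, -0.9).
Solve a·Δx + b·Δy = Δh: det = (-70)·210 − (-345)·(-45) = -30225.
∂h/∂x = [(+0.1)·210 − (-0.9)·(-45)] / -30225 = +0.0006452
∂h/∂y = [(-70)·(-0.9) − (-345)·(+0.1)] / -30225 = -0.003226
|∇h| = √(0.0006452² + -0.003226²) = 0.00329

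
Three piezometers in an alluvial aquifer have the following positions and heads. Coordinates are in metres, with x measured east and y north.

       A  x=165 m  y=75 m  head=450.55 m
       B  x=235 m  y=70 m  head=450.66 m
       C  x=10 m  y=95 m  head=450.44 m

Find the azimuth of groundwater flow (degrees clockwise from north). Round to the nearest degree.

190°

Taking A as reference: B−A = (70, -5, +0.11); C−A = (-155, 20, -0.11).
Determinant of the coordinate differences = 70·20 − (-155)·(-5) = 625.
∂h/∂x = [(+0.11)·20 − (-0.11)·(-5)] / 625 = +0.002640
∂h/∂y = [70·(-0.11) − (-155)·(+0.11)] / 625 = +0.01496
Flow direction (−∇h) has components (-0.002640 E, -0.01496 N).
Azimuth = atan2(E, N) = atan2(-0.002640, -0.01496) = 190.0° ≈ 190°.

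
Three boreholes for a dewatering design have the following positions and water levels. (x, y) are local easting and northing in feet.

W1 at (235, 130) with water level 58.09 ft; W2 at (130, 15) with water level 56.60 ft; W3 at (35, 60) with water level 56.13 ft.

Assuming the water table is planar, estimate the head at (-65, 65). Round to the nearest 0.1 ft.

55.4 ft

Taking W1 as reference: W2−W1 = (-105, -115, -1.49); W3−W1 = (-200, -70, -1.96).
Solve a·Δx + b·Δy = Δh: det = (-105)·(-70) − (-200)·(-115) = -15650.
∂h/∂x = [(-1.49)·(-70) − (-1.96)·(-115)] / -15650 = +0.007738
∂h/∂y = [(-105)·(-1.96) − (-200)·(-1.49)] / -15650 = +0.005891
h(-65, 65) = 58.09 + (+0.007738)·(-300) + (+0.005891)·(-65) = 58.09 -2.321 -0.383 = 55.386 ft.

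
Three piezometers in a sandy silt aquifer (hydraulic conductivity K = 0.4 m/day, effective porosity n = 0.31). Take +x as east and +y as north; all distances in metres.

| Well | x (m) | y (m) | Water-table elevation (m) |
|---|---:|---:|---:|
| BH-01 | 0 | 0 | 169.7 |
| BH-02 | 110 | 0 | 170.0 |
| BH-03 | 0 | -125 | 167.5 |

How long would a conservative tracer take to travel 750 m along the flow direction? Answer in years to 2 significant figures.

89 years

∂h/∂x = (170.0 − 169.7) / (110 − 0) = +0.002727
∂h/∂y = (167.5 − 169.7) / (-125 − 0) = +0.01760
|∇h| = √(0.002727² + 0.01760²) = 0.01781
Seepage velocity v = K·i/n = 0.4 × 0.01781 / 0.31 = 0.02298 m/day.
t = 750 / 0.02298 = 3.264e+04 days = 89.4 years.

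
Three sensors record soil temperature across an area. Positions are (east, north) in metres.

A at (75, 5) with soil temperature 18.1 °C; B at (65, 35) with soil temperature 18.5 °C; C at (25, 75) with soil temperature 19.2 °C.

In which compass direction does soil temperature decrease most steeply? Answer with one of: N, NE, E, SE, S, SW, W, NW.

Three-point gradient (reference A): Δ to B = (-10, 30, +0.4), Δ to C = (-50, 70, +1.1).
∂T/∂x = -0.006250, ∂T/∂y = +0.01125 (det = 800).
Steepest decrease is along −∇f = (+0.006250 E, -0.01125 N) → southeast.

SE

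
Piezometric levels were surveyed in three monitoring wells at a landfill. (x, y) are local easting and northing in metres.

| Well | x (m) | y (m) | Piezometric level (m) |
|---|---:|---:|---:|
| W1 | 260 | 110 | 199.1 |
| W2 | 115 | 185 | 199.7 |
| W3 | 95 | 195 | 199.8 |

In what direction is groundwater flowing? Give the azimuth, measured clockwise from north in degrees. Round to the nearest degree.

031°

With h = a·x + b·y + c and W1 as origin, the differences give:
  (-145)·a + 75·b = +0.6
  (-165)·a + 85·b = +0.7
Eliminate b (×85 and ×75, subtract): 50·a = -1.50 → a = ∂h/∂x = -0.03000
Back-substitute: b = ∂h/∂y = -0.05000.
Flow direction (−∇h) has components (+0.03000 E, +0.05000 N).
Azimuth = atan2(E, N) = atan2(+0.03000, +0.05000) = 31.0° ≈ 031°.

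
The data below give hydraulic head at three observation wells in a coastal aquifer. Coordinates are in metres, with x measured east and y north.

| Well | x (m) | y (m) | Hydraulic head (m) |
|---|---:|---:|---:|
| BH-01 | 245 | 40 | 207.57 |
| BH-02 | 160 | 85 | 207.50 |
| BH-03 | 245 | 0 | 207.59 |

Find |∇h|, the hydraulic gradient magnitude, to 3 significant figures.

0.000750

Differences from BH-01: to BH-02 (Δx, Δy, Δh) = (-85, 45, -0.07); to BH-03 = (0, -40, +0.02).
Solve a·Δx + b·Δy = Δh: det = (-85)·(-40) − 0·45 = 3400.
∂h/∂x = [(-0.07)·(-40) − (+0.02)·45] / 3400 = +0.0005588
∂h/∂y = [(-85)·(+0.02) − 0·(-0.07)] / 3400 = -0.0005000
|∇h| = √(0.0005588² + -0.0005000²) = 0.0007498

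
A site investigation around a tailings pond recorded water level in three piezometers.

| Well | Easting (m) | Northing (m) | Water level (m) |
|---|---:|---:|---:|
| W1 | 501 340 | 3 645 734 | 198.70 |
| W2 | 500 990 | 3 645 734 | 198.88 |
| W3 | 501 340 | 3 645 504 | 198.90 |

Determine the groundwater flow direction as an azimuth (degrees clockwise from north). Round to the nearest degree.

031°

∂h/∂x = (198.88 − 198.70) / (500990 − 501340) = -0.0005143
∂h/∂y = (198.90 − 198.70) / (3645504 − 3645734) = -0.0008696
Flow direction (−∇h) has components (+0.0005143 E, +0.0008696 N).
Azimuth = atan2(E, N) = atan2(+0.0005143, +0.0008696) = 30.6° ≈ 031°.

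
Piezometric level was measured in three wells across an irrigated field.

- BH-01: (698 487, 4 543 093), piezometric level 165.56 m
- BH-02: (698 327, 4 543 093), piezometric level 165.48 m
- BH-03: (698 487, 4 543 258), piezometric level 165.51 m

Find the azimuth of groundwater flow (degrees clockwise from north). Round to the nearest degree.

301°

∂h/∂x = (165.48 − 165.56) / (698327 − 698487) = +0.0005000
∂h/∂y = (165.51 − 165.56) / (4543258 − 4543093) = -0.0003030
Flow direction (−∇h) has components (-0.0005000 E, +0.0003030 N).
Azimuth = atan2(E, N) = atan2(-0.0005000, +0.0003030) = 301.2° ≈ 301°.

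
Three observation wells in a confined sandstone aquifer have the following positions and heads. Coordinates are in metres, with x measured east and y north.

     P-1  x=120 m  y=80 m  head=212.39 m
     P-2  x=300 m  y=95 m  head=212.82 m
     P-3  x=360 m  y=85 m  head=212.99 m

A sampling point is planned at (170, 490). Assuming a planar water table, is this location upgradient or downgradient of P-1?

Taking P-1 as reference: P-2−P-1 = (180, 15, +0.43); P-3−P-1 = (240, 5, +0.60).
Solve a·Δx + b·Δy = Δh: det = 180·5 − 240·15 = -2700.
∂h/∂x = [(+0.43)·5 − (+0.60)·15] / -2700 = +0.002537
∂h/∂y = [180·(+0.60) − 240·(+0.43)] / -2700 = -0.001778
Head at (170, 490) = 212.39 + (+0.002537)·(50) + (-0.001778)·(410) = 211.79 m.
That is lower than the 212.39 m at P-1, so the point is downgradient.

downgradient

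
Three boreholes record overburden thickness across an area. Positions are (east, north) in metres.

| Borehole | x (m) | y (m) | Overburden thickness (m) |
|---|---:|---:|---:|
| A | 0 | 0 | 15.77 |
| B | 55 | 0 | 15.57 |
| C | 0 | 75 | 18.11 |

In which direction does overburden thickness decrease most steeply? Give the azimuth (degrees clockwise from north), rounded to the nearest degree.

173°

∂d/∂x = (15.57 − 15.77) / (55 − 0) = -0.003636
∂d/∂y = (18.11 − 15.77) / (75 − 0) = +0.03120
Steepest decrease is along −∇f: components (+0.003636 E, -0.03120 N).
Azimuth = atan2(+0.003636, -0.03120) = 173.4° ≈ 173°.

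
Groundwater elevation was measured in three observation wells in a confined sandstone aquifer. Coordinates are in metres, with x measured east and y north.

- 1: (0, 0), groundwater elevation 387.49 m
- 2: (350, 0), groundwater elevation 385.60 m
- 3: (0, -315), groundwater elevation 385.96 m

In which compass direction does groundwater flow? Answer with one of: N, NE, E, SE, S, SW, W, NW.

∂h/∂x = (385.60 − 387.49) / (350 − 0) = -0.005400
∂h/∂y = (385.96 − 387.49) / (-315 − 0) = +0.004857
Flow = −∇h = (+0.005400 east, -0.004857 north), which points southeast.

SE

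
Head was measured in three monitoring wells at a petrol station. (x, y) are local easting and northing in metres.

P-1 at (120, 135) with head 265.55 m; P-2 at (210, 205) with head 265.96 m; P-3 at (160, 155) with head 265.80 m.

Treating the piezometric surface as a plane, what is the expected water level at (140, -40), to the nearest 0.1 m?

266.8 m

Three-point gradient (reference P-1): Δ to P-2 = (90, 70, +0.41), Δ to P-3 = (40, 20, +0.25).
∂h/∂x = +0.009300, ∂h/∂y = -0.006100 (det = -1000).
h(140, -40) = 265.55 + (+0.009300)·(20) + (-0.006100)·(-175) = 265.55 +0.186 +1.068 = 266.804 m.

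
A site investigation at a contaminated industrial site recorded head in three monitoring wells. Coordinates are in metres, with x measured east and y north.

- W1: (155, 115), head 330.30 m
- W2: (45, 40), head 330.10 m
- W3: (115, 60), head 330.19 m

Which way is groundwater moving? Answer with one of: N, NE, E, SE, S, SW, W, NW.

SW

Taking W1 as reference: W2−W1 = (-110, -75, -0.20); W3−W1 = (-40, -55, -0.11).
Solve a·Δx + b·Δy = Δh: det = (-110)·(-55) − (-40)·(-75) = 3050.
∂h/∂x = [(-0.20)·(-55) − (-0.11)·(-75)] / 3050 = +0.0009016
∂h/∂y = [(-110)·(-0.11) − (-40)·(-0.20)] / 3050 = +0.001344
Flow = −∇h = (-0.0009016 east, -0.001344 north), which points southwest.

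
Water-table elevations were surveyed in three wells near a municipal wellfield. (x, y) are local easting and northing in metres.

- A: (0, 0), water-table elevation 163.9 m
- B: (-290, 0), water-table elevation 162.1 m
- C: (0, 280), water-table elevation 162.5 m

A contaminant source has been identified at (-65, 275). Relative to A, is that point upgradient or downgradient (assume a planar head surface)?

downgradient

∂h/∂x = (162.1 − 163.9) / (-290 − 0) = +0.006207
∂h/∂y = (162.5 − 163.9) / (280 − 0) = -0.005000
Head at (-65, 275) = 163.9 + (+0.006207)·(-65) + (-0.005000)·(275) = 162.12 m.
That is lower than the 163.9 m at A, so the point is downgradient.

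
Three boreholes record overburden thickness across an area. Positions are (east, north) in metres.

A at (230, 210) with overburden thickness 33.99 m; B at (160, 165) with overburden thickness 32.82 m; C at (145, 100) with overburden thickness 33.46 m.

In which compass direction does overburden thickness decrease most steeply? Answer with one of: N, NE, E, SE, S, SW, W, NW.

With d = a·x + b·y + c and A as origin, the differences give:
  (-70)·a + (-45)·b = -1.17
  (-85)·a + (-110)·b = -0.53
Eliminate b (×(-110) and ×(-45), subtract): 3875·a = 104.850 → a = ∂d/∂x = +0.02706
Back-substitute: b = ∂d/∂y = -0.01609.
Steepest decrease is along −∇f = (-0.02706 E, +0.01609 N) → northwest.

NW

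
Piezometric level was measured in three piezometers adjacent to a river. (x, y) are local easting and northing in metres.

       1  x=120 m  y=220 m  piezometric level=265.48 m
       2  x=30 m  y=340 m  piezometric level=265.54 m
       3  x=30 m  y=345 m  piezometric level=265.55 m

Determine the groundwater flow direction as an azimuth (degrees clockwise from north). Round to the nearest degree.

With h = a·x + b·y + c and 1 as origin, the differences give:
  (-90)·a + 120·b = +0.06
  (-90)·a + 125·b = +0.07
Eliminate b (×125 and ×120, subtract): -450·a = -0.900 → a = ∂h/∂x = +0.002000
Back-substitute: b = ∂h/∂y = +0.002000.
Flow direction (−∇h) has components (-0.002000 E, -0.002000 N).
Azimuth = atan2(E, N) = atan2(-0.002000, -0.002000) = 225.0° ≈ 225°.

225°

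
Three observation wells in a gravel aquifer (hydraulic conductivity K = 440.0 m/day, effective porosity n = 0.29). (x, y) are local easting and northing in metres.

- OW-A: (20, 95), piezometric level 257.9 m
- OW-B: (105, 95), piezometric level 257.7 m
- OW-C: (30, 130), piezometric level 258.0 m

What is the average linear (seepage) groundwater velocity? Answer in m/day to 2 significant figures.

Taking OW-A as reference: OW-B−OW-A = (85, 0, -0.2); OW-C−OW-A = (10, 35, +0.1).
Solve a·Δx + b·Δy = Δh: det = 85·35 − 10·0 = 2975.
∂h/∂x = [(-0.2)·35 − (+0.1)·0] / 2975 = -0.002353
∂h/∂y = [85·(+0.1) − 10·(-0.2)] / 2975 = +0.003529
|∇h| = √(-0.002353² + 0.003529²) = 0.004242
Seepage velocity v = K·i/n = 440.0 × 0.004242 / 0.29 = 6.436 m/day.

6.4 m/day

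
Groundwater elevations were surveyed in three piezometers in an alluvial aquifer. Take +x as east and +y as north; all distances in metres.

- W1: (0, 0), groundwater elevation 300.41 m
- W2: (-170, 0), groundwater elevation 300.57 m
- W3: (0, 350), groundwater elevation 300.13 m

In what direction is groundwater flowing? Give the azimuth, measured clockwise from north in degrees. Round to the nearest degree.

∂h/∂x = (300.57 − 300.41) / (-170 − 0) = -0.0009412
∂h/∂y = (300.13 − 300.41) / (350 − 0) = -0.0008000
Flow direction (−∇h) has components (+0.0009412 E, +0.0008000 N).
Azimuth = atan2(E, N) = atan2(+0.0009412, +0.0008000) = 49.6° ≈ 050°.

050°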